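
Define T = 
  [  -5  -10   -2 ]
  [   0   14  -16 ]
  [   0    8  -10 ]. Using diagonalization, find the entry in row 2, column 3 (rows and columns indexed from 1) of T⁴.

-2560

Characteristic polynomial: λ^3 + λ^2 - 32λ - 60 = (λ - 6)(λ + 2)(λ + 5), so the eigenvalues are -5, -2, 6.
λ=-5: eigenvector (1, 0, 0).
λ=6: eigenvector (-2, 2, 1).
λ=-2: eigenvector (-4, 1, 1).
P = [[1, -2, -4], [0, 2, 1], [0, 1, 1]], D = diag(-5, 6, -2), P⁻¹ = [[1, -2, 6], [0, 1, -1], [0, -1, 2]].
T⁴ = P·diag(625, 1296, 16)·P⁻¹ = [[625, -3778, 6214], [0, 2576, -2560], [0, 1280, -1264]].
The requested entry is -2560.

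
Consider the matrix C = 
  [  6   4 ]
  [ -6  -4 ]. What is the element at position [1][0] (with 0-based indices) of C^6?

-192

Characteristic polynomial: μ^2 - 2μ = μ(μ - 2), so the eigenvalues are 0, 2.
μ=2: eigenvector (-1, 1).
μ=0: eigenvector (-2, 3).
P = [[-1, -2], [1, 3]], D = diag(2, 0), P⁻¹ = [[-3, -2], [1, 1]].
C⁶ = P·diag(64, 0)·P⁻¹ = [[192, 128], [-192, -128]].
The requested entry is -192.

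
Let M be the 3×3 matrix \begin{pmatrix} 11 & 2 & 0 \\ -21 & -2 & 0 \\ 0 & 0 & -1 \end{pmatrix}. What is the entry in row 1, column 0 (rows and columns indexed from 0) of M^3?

-1281

Characteristic polynomial: s^3 - 8s^2 + 11s + 20 = (s - 5)(s - 4)(s + 1), so the eigenvalues are -1, 4, 5.
s=-1: eigenvector (0, 0, 1).
s=4: eigenvector (-2, 7, 0).
s=5: eigenvector (1, -3, 0).
P = [[0, -2, 1], [0, 7, -3], [1, 0, 0]], D = diag(-1, 4, 5), P⁻¹ = [[0, 0, 1], [3, 1, 0], [7, 2, 0]].
M³ = P·diag(-1, 64, 125)·P⁻¹ = [[491, 122, 0], [-1281, -302, 0], [0, 0, -1]].
The requested entry is -1281.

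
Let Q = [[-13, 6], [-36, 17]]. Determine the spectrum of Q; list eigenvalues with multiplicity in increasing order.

Characteristic polynomial: p(r) = r^2 - 4r - 5 = (r - 5)(r + 1).
Roots (with multiplicity): -1, 5.

-1, 5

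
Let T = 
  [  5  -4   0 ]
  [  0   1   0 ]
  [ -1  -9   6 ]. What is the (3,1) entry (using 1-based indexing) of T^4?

Characteristic polynomial: s^3 - 12s^2 + 41s - 30 = (s - 6)(s - 5)(s - 1), so the eigenvalues are 1, 5, 6.
s=5: eigenvector (1, 0, 1).
s=1: eigenvector (1, 1, 2).
s=6: eigenvector (0, 0, 1).
P = [[1, 1, 0], [0, 1, 0], [1, 2, 1]], D = diag(5, 1, 6), P⁻¹ = [[1, -1, 0], [0, 1, 0], [-1, -1, 1]].
T⁴ = P·diag(625, 1, 1296)·P⁻¹ = [[625, -624, 0], [0, 1, 0], [-671, -1919, 1296]].
The requested entry is -671.

-671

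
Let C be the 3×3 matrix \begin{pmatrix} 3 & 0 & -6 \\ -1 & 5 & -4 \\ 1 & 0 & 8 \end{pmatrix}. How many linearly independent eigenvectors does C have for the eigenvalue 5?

1

C − 5I = [[-2, 0, -6], [-1, 0, -4], [1, 0, 3]].
This matrix has rank 2, so its null space has dimension 3 − 2 = 1.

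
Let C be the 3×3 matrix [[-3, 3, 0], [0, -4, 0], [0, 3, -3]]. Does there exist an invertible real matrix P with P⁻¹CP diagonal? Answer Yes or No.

Yes

Characteristic polynomial: p(μ) = μ^3 + 10μ^2 + 33μ + 36 = (μ + 3)^2(μ + 4).
μ = -3 has algebraic multiplicity 2; rank(C + 3I) = 1, so geometric multiplicity = 2.
Every eigenvalue has geometric = algebraic multiplicity, so C is diagonalizable.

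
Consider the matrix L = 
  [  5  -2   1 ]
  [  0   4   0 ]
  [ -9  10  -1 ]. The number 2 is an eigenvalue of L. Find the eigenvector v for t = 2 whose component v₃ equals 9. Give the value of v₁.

L − 2I = [[3, -2, 1], [0, 2, 0], [-9, 10, -3]].
Solving (L − 2I)v = 0 gives the eigenspace spanned by (-3, 0, 9).
With v₃ = 9, v = (-3, 0, 9), so v₁ = -3.

-3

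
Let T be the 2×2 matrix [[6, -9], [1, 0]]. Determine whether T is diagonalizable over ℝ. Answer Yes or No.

No

Characteristic polynomial: p(s) = s^2 - 6s + 9 = (s - 3)^2.
s = 3 has algebraic multiplicity 2; rank(T − 3I) = 1, so geometric multiplicity = 1.
Geometric multiplicity < algebraic multiplicity, so T is not diagonalizable.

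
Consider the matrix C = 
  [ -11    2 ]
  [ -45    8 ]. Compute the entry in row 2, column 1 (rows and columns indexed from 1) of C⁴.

675

Characteristic polynomial: t^2 + 3t + 2 = (t + 1)(t + 2), so the eigenvalues are -2, -1.
t=-2: eigenvector (-2, -9).
t=-1: eigenvector (1, 5).
P = [[-2, 1], [-9, 5]], D = diag(-2, -1), P⁻¹ = [[-5, 1], [-9, 2]].
C⁴ = P·diag(16, 1)·P⁻¹ = [[151, -30], [675, -134]].
The requested entry is 675.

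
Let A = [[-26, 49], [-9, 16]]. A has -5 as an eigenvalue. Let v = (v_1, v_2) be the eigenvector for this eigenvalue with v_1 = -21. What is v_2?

A + 5I = [[-21, 49], [-9, 21]].
Solving (A + 5I)v = 0 gives the eigenspace spanned by (-21, -9).
With v_1 = -21, v = (-21, -9), so v_2 = -9.

-9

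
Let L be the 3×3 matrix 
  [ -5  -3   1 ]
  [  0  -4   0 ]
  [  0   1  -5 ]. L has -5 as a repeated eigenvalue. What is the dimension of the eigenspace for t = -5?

1

L + 5I = [[0, -3, 1], [0, 1, 0], [0, 1, 0]].
This matrix has rank 2, so its null space has dimension 3 − 2 = 1.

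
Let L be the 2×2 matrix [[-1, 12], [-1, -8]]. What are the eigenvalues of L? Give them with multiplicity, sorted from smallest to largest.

-5, -4

Characteristic polynomial: p(t) = t^2 + 9t + 20 = (t + 4)(t + 5).
Roots (with multiplicity): -5, -4.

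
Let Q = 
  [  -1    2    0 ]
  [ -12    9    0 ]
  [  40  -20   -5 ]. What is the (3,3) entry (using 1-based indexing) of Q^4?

625

Characteristic polynomial: λ^3 - 3λ^2 - 25λ + 75 = (λ - 5)(λ - 3)(λ + 5), so the eigenvalues are -5, 3, 5.
λ=3: eigenvector (1, 2, 0).
λ=5: eigenvector (1, 3, -2).
λ=-5: eigenvector (0, 0, 1).
P = [[1, 1, 0], [2, 3, 0], [0, -2, 1]], D = diag(3, 5, -5), P⁻¹ = [[3, -1, 0], [-2, 1, 0], [-4, 2, 1]].
Q⁴ = P·diag(81, 625, 625)·P⁻¹ = [[-1007, 544, 0], [-3264, 1713, 0], [0, 0, 625]].
The requested entry is 625.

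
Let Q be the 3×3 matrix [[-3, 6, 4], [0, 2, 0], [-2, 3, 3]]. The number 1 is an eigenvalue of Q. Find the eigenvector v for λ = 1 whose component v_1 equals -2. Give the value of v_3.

-2

Q − 1I = [[-4, 6, 4], [0, 1, 0], [-2, 3, 2]].
Solving (Q − 1I)v = 0 gives the eigenspace spanned by (-2, 0, -2).
With v_1 = -2, v = (-2, 0, -2), so v_3 = -2.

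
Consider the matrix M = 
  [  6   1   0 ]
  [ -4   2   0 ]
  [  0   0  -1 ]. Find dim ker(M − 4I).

1

M − 4I = [[2, 1, 0], [-4, -2, 0], [0, 0, -5]].
This matrix has rank 2, so its null space has dimension 3 − 2 = 1.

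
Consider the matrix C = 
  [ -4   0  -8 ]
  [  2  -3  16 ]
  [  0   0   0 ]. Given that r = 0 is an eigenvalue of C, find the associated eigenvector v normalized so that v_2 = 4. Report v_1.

C = [[-4, 0, -8], [2, -3, 16], [0, 0, 0]].
Solving (C)v = 0 gives the eigenspace spanned by (-2, 4, 1).
With v_2 = 4, v = (-2, 4, 1), so v_1 = -2.

-2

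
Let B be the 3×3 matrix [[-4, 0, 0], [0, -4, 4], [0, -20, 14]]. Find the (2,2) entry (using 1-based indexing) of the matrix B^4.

-3904

Characteristic polynomial: r^3 - 6r^2 - 16r + 96 = (r - 6)(r - 4)(r + 4), so the eigenvalues are -4, 4, 6.
r=4: eigenvector (0, 1, 2).
r=-4: eigenvector (1, 0, 0).
r=6: eigenvector (0, 2, 5).
P = [[0, 1, 0], [1, 0, 2], [2, 0, 5]], D = diag(4, -4, 6), P⁻¹ = [[0, 5, -2], [1, 0, 0], [0, -2, 1]].
B⁴ = P·diag(256, 256, 1296)·P⁻¹ = [[256, 0, 0], [0, -3904, 2080], [0, -10400, 5456]].
The requested entry is -3904.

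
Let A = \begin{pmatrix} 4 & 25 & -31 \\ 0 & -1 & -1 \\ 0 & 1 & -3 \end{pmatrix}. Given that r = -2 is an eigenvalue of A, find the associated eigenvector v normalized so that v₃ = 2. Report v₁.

A + 2I = [[6, 25, -31], [0, 1, -1], [0, 1, -1]].
Solving (A + 2I)v = 0 gives the eigenspace spanned by (2, 2, 2).
With v₃ = 2, v = (2, 2, 2), so v₁ = 2.

2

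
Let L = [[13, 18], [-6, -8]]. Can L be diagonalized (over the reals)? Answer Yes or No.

Characteristic polynomial: p(λ) = λ^2 - 5λ + 4 = (λ - 4)(λ - 1).
All 2 eigenvalues are distinct, so L is diagonalizable.

Yes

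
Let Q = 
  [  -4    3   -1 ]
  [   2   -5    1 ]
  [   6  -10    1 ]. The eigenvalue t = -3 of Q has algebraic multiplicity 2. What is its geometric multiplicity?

1

Q + 3I = [[-1, 3, -1], [2, -2, 1], [6, -10, 4]].
This matrix has rank 2, so its null space has dimension 3 − 2 = 1.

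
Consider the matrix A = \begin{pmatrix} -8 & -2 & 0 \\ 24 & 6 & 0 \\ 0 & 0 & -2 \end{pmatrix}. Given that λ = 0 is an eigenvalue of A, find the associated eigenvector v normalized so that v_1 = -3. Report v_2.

12

A = [[-8, -2, 0], [24, 6, 0], [0, 0, -2]].
Solving (A)v = 0 gives the eigenspace spanned by (-3, 12, 0).
With v_1 = -3, v = (-3, 12, 0), so v_2 = 12.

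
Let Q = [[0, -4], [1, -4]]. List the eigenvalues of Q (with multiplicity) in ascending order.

Characteristic polynomial: p(μ) = μ^2 + 4μ + 4 = (μ + 2)^2.
Roots (with multiplicity): -2, -2.

-2, -2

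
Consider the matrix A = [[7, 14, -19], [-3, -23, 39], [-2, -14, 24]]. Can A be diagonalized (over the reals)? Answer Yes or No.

No

Characteristic polynomial: p(s) = s^3 - 8s^2 + 5s + 50 = (s - 5)^2(s + 2).
s = 5 has algebraic multiplicity 2; rank(A − 5I) = 2, so geometric multiplicity = 1.
Geometric multiplicity < algebraic multiplicity, so A is not diagonalizable.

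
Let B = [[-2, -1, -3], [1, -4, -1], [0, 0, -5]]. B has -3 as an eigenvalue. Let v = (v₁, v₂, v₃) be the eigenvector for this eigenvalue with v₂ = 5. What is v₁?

B + 3I = [[1, -1, -3], [1, -1, -1], [0, 0, -2]].
Solving (B + 3I)v = 0 gives the eigenspace spanned by (5, 5, 0).
With v₂ = 5, v = (5, 5, 0), so v₁ = 5.

5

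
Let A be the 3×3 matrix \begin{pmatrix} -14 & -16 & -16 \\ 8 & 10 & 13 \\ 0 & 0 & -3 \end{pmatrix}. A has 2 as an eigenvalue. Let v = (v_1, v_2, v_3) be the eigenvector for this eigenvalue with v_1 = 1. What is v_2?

-1

A − 2I = [[-16, -16, -16], [8, 8, 13], [0, 0, -5]].
Solving (A − 2I)v = 0 gives the eigenspace spanned by (1, -1, 0).
With v_1 = 1, v = (1, -1, 0), so v_2 = -1.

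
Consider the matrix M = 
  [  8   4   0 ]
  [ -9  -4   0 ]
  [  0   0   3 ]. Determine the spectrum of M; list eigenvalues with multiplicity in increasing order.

Characteristic polynomial: p(t) = t^3 - 7t^2 + 16t - 12 = (t - 3)(t - 2)^2.
Roots (with multiplicity): 2, 2, 3.

2, 2, 3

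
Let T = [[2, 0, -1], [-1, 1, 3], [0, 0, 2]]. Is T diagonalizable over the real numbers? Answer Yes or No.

Characteristic polynomial: p(μ) = μ^3 - 5μ^2 + 8μ - 4 = (μ - 2)^2(μ - 1).
μ = 2 has algebraic multiplicity 2; rank(T − 2I) = 2, so geometric multiplicity = 1.
Geometric multiplicity < algebraic multiplicity, so T is not diagonalizable.

No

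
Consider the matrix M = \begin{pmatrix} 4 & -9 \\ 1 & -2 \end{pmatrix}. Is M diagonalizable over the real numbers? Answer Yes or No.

Characteristic polynomial: p(μ) = μ^2 - 2μ + 1 = (μ - 1)^2.
μ = 1 has algebraic multiplicity 2; rank(M − 1I) = 1, so geometric multiplicity = 1.
Geometric multiplicity < algebraic multiplicity, so M is not diagonalizable.

No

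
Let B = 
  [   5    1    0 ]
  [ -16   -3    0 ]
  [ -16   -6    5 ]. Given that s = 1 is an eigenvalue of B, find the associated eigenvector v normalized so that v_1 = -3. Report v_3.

B − 1I = [[4, 1, 0], [-16, -4, 0], [-16, -6, 4]].
Solving (B − 1I)v = 0 gives the eigenspace spanned by (-3, 12, 6).
With v_1 = -3, v = (-3, 12, 6), so v_3 = 6.

6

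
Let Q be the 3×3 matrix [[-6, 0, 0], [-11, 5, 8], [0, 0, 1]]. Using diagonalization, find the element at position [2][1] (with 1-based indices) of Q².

Characteristic polynomial: t^3 - 31t + 30 = (t - 5)(t - 1)(t + 6), so the eigenvalues are -6, 1, 5.
t=-6: eigenvector (1, 1, 0).
t=5: eigenvector (0, -1, 0).
t=1: eigenvector (0, -2, 1).
P = [[1, 0, 0], [1, -1, -2], [0, 0, 1]], D = diag(-6, 5, 1), P⁻¹ = [[1, 0, 0], [1, -1, -2], [0, 0, 1]].
Q² = P·diag(36, 25, 1)·P⁻¹ = [[36, 0, 0], [11, 25, 48], [0, 0, 1]].
The requested entry is 11.

11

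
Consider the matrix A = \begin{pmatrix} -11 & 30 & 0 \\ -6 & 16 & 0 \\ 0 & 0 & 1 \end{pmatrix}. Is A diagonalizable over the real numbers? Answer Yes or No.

Yes

Characteristic polynomial: p(s) = s^3 - 6s^2 + 9s - 4 = (s - 4)(s - 1)^2.
s = 1 has algebraic multiplicity 2; rank(A − 1I) = 1, so geometric multiplicity = 2.
Every eigenvalue has geometric = algebraic multiplicity, so A is diagonalizable.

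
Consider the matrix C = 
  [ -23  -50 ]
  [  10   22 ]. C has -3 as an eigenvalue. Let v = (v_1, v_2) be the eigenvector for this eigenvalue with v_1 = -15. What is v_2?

6

C + 3I = [[-20, -50], [10, 25]].
Solving (C + 3I)v = 0 gives the eigenspace spanned by (-15, 6).
With v_1 = -15, v = (-15, 6), so v_2 = 6.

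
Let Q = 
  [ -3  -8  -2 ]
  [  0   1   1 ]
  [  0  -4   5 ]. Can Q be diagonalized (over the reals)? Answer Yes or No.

No

Characteristic polynomial: p(s) = s^3 - 3s^2 - 9s + 27 = (s - 3)^2(s + 3).
s = 3 has algebraic multiplicity 2; rank(Q − 3I) = 2, so geometric multiplicity = 1.
Geometric multiplicity < algebraic multiplicity, so Q is not diagonalizable.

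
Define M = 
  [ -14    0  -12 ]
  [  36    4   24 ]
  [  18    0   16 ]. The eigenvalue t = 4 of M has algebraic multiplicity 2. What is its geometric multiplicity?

M − 4I = [[-18, 0, -12], [36, 0, 24], [18, 0, 12]].
This matrix has rank 1, so its null space has dimension 3 − 1 = 2.

2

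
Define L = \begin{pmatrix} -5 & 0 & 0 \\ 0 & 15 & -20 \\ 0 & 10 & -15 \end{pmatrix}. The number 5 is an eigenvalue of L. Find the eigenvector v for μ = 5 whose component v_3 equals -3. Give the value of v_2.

L − 5I = [[-10, 0, 0], [0, 10, -20], [0, 10, -20]].
Solving (L − 5I)v = 0 gives the eigenspace spanned by (0, -6, -3).
With v_3 = -3, v = (0, -6, -3), so v_2 = -6.

-6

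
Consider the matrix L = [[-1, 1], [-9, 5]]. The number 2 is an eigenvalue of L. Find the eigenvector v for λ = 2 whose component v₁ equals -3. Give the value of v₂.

L − 2I = [[-3, 1], [-9, 3]].
Solving (L − 2I)v = 0 gives the eigenspace spanned by (-3, -9).
With v₁ = -3, v = (-3, -9), so v₂ = -9.

-9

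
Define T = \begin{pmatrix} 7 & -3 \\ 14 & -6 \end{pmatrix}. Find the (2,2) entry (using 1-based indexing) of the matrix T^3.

-6

Characteristic polynomial: s^2 - s = s(s - 1), so the eigenvalues are 0, 1.
s=1: eigenvector (1, 2).
s=0: eigenvector (3, 7).
P = [[1, 3], [2, 7]], D = diag(1, 0), P⁻¹ = [[7, -3], [-2, 1]].
T³ = P·diag(1, 0)·P⁻¹ = [[7, -3], [14, -6]].
The requested entry is -6.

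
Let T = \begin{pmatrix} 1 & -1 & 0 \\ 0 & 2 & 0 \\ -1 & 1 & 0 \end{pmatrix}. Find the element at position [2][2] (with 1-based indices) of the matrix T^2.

4

Characteristic polynomial: s^3 - 3s^2 + 2s = s(s - 2)(s - 1), so the eigenvalues are 0, 1, 2.
s=2: eigenvector (-1, 1, 1).
s=1: eigenvector (1, 0, -1).
s=0: eigenvector (0, 0, 1).
P = [[-1, 1, 0], [1, 0, 0], [1, -1, 1]], D = diag(2, 1, 0), P⁻¹ = [[0, 1, 0], [1, 1, 0], [1, 0, 1]].
T² = P·diag(4, 1, 0)·P⁻¹ = [[1, -3, 0], [0, 4, 0], [-1, 3, 0]].
The requested entry is 4.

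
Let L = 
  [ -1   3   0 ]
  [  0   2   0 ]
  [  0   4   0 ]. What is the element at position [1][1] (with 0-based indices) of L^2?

4

Characteristic polynomial: t^3 - t^2 - 2t = t(t - 2)(t + 1), so the eigenvalues are -1, 0, 2.
t=-1: eigenvector (1, 0, 0).
t=2: eigenvector (1, 1, 2).
t=0: eigenvector (0, 0, 1).
P = [[1, 1, 0], [0, 1, 0], [0, 2, 1]], D = diag(-1, 2, 0), P⁻¹ = [[1, -1, 0], [0, 1, 0], [0, -2, 1]].
L² = P·diag(1, 4, 0)·P⁻¹ = [[1, 3, 0], [0, 4, 0], [0, 8, 0]].
The requested entry is 4.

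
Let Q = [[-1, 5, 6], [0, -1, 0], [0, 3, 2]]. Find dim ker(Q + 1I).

1

Q + 1I = [[0, 5, 6], [0, 0, 0], [0, 3, 3]].
This matrix has rank 2, so its null space has dimension 3 − 2 = 1.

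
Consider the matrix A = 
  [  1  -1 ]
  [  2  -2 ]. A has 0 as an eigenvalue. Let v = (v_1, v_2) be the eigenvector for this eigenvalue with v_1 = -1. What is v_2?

-1

A = [[1, -1], [2, -2]].
Solving (A)v = 0 gives the eigenspace spanned by (-1, -1).
With v_1 = -1, v = (-1, -1), so v_2 = -1.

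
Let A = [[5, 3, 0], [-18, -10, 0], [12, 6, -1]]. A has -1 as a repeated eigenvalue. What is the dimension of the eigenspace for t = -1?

A + 1I = [[6, 3, 0], [-18, -9, 0], [12, 6, 0]].
This matrix has rank 1, so its null space has dimension 3 − 1 = 2.

2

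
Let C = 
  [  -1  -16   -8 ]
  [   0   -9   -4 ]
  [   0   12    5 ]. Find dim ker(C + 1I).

C + 1I = [[0, -16, -8], [0, -8, -4], [0, 12, 6]].
This matrix has rank 1, so its null space has dimension 3 − 1 = 2.

2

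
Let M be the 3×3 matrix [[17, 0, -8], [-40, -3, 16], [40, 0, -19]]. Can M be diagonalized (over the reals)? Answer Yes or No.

Yes

Characteristic polynomial: p(t) = t^3 + 5t^2 + 3t - 9 = (t - 1)(t + 3)^2.
t = -3 has algebraic multiplicity 2; rank(M + 3I) = 1, so geometric multiplicity = 2.
Every eigenvalue has geometric = algebraic multiplicity, so M is diagonalizable.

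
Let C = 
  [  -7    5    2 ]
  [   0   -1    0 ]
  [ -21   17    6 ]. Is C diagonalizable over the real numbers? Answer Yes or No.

No

Characteristic polynomial: p(t) = t^3 + 2t^2 + t = t(t + 1)^2.
t = -1 has algebraic multiplicity 2; rank(C + 1I) = 2, so geometric multiplicity = 1.
Geometric multiplicity < algebraic multiplicity, so C is not diagonalizable.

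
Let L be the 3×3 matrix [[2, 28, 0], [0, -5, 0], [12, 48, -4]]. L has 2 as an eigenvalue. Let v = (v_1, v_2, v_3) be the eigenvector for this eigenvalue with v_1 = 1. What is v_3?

2

L − 2I = [[0, 28, 0], [0, -7, 0], [12, 48, -6]].
Solving (L − 2I)v = 0 gives the eigenspace spanned by (1, 0, 2).
With v_1 = 1, v = (1, 0, 2), so v_3 = 2.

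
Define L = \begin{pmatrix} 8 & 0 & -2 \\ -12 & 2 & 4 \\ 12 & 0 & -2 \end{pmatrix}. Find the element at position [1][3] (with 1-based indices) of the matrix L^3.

-56

Characteristic polynomial: λ^3 - 8λ^2 + 20λ - 16 = (λ - 4)(λ - 2)^2, so the eigenvalues are 2, 2, 4.
λ=4: eigenvector (1, -2, 2).
λ=2: eigenvector (-1, 3, -3).
λ=2: eigenvector (1, -2, 3).
P = [[1, -1, 1], [-2, 3, -2], [2, -3, 3]], D = diag(4, 2, 2), P⁻¹ = [[3, 0, -1], [2, 1, 0], [0, 1, 1]].
L³ = P·diag(64, 8, 8)·P⁻¹ = [[176, 0, -56], [-336, 8, 112], [336, 0, -104]].
The requested entry is -56.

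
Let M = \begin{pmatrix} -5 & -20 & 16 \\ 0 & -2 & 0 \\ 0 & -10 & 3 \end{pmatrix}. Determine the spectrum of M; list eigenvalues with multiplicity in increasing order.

-5, -2, 3

Characteristic polynomial: p(λ) = λ^3 + 4λ^2 - 11λ - 30 = (λ - 3)(λ + 2)(λ + 5).
Roots (with multiplicity): -5, -2, 3.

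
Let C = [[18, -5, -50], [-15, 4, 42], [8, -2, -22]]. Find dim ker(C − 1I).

1

C − 1I = [[17, -5, -50], [-15, 3, 42], [8, -2, -23]].
This matrix has rank 2, so its null space has dimension 3 − 2 = 1.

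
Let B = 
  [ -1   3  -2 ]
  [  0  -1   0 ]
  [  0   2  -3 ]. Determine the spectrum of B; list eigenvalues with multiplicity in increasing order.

-3, -1, -1

Characteristic polynomial: p(r) = r^3 + 5r^2 + 7r + 3 = (r + 1)^2(r + 3).
Roots (with multiplicity): -3, -1, -1.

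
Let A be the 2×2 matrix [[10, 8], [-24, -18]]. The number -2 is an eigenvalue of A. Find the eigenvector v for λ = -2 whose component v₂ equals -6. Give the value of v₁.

4

A + 2I = [[12, 8], [-24, -16]].
Solving (A + 2I)v = 0 gives the eigenspace spanned by (4, -6).
With v₂ = -6, v = (4, -6), so v₁ = 4.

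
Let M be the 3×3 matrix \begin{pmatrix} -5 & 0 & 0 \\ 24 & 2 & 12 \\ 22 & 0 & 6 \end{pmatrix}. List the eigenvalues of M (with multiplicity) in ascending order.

Characteristic polynomial: p(t) = t^3 - 3t^2 - 28t + 60 = (t - 6)(t - 2)(t + 5).
Roots (with multiplicity): -5, 2, 6.

-5, 2, 6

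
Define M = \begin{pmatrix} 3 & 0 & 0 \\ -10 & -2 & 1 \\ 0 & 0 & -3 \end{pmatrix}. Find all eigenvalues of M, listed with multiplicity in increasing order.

Characteristic polynomial: p(s) = s^3 + 2s^2 - 9s - 18 = (s - 3)(s + 2)(s + 3).
Roots (with multiplicity): -3, -2, 3.

-3, -2, 3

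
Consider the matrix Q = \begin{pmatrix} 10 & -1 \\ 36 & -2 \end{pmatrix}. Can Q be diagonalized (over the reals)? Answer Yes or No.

Characteristic polynomial: p(s) = s^2 - 8s + 16 = (s - 4)^2.
s = 4 has algebraic multiplicity 2; rank(Q − 4I) = 1, so geometric multiplicity = 1.
Geometric multiplicity < algebraic multiplicity, so Q is not diagonalizable.

No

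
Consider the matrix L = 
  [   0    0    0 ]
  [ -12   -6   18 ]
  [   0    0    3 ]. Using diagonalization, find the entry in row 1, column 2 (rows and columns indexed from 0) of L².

-54

Characteristic polynomial: t^3 + 3t^2 - 18t = t(t - 3)(t + 6), so the eigenvalues are -6, 0, 3.
t=0: eigenvector (1, -2, 0).
t=3: eigenvector (0, 2, 1).
t=-6: eigenvector (0, 1, 0).
P = [[1, 0, 0], [-2, 2, 1], [0, 1, 0]], D = diag(0, 3, -6), P⁻¹ = [[1, 0, 0], [0, 0, 1], [2, 1, -2]].
L² = P·diag(0, 9, 36)·P⁻¹ = [[0, 0, 0], [72, 36, -54], [0, 0, 9]].
The requested entry is -54.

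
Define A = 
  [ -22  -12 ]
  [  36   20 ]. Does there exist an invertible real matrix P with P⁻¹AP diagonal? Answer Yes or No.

Characteristic polynomial: p(r) = r^2 + 2r - 8 = (r - 2)(r + 4).
All 2 eigenvalues are distinct, so A is diagonalizable.

Yes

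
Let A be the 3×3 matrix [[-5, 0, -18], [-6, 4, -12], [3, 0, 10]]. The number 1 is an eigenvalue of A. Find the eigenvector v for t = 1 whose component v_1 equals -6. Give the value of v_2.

-4

A − 1I = [[-6, 0, -18], [-6, 3, -12], [3, 0, 9]].
Solving (A − 1I)v = 0 gives the eigenspace spanned by (-6, -4, 2).
With v_1 = -6, v = (-6, -4, 2), so v_2 = -4.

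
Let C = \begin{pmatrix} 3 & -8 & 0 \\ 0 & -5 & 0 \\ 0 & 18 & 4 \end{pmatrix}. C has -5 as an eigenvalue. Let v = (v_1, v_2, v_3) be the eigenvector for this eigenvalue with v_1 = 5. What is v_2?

5

C + 5I = [[8, -8, 0], [0, 0, 0], [0, 18, 9]].
Solving (C + 5I)v = 0 gives the eigenspace spanned by (5, 5, -10).
With v_1 = 5, v = (5, 5, -10), so v_2 = 5.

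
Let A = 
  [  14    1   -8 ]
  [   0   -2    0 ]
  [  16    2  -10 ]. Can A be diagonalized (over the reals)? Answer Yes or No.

No

Characteristic polynomial: p(s) = s^3 - 2s^2 - 20s - 24 = (s - 6)(s + 2)^2.
s = -2 has algebraic multiplicity 2; rank(A + 2I) = 2, so geometric multiplicity = 1.
Geometric multiplicity < algebraic multiplicity, so A is not diagonalizable.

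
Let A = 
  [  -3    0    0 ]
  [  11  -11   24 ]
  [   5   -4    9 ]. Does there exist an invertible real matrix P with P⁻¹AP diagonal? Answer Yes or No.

No

Characteristic polynomial: p(s) = s^3 + 5s^2 + 3s - 9 = (s - 1)(s + 3)^2.
s = -3 has algebraic multiplicity 2; rank(A + 3I) = 2, so geometric multiplicity = 1.
Geometric multiplicity < algebraic multiplicity, so A is not diagonalizable.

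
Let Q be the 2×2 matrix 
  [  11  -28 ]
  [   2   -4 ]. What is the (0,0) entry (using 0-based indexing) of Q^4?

1481

Characteristic polynomial: λ^2 - 7λ + 12 = (λ - 4)(λ - 3), so the eigenvalues are 3, 4.
λ=4: eigenvector (4, 1).
λ=3: eigenvector (7, 2).
P = [[4, 7], [1, 2]], D = diag(4, 3), P⁻¹ = [[2, -7], [-1, 4]].
Q⁴ = P·diag(256, 81)·P⁻¹ = [[1481, -4900], [350, -1144]].
The requested entry is 1481.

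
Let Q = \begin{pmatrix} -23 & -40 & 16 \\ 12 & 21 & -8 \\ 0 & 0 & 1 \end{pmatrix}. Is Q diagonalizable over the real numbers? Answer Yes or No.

Characteristic polynomial: p(s) = s^3 + s^2 - 5s + 3 = (s - 1)^2(s + 3).
s = 1 has algebraic multiplicity 2; rank(Q − 1I) = 1, so geometric multiplicity = 2.
Every eigenvalue has geometric = algebraic multiplicity, so Q is diagonalizable.

Yes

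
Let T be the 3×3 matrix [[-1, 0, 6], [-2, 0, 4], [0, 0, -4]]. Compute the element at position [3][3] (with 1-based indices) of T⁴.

256

Characteristic polynomial: s^3 + 5s^2 + 4s = s(s + 1)(s + 4), so the eigenvalues are -4, -1, 0.
s=-1: eigenvector (1, 2, 0).
s=0: eigenvector (0, 1, 0).
s=-4: eigenvector (-2, -2, 1).
P = [[1, 0, -2], [2, 1, -2], [0, 0, 1]], D = diag(-1, 0, -4), P⁻¹ = [[1, 0, 2], [-2, 1, -2], [0, 0, 1]].
T⁴ = P·diag(1, 0, 256)·P⁻¹ = [[1, 0, -510], [2, 0, -508], [0, 0, 256]].
The requested entry is 256.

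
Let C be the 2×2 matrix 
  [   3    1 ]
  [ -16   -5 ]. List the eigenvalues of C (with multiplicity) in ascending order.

Characteristic polynomial: p(μ) = μ^2 + 2μ + 1 = (μ + 1)^2.
Roots (with multiplicity): -1, -1.

-1, -1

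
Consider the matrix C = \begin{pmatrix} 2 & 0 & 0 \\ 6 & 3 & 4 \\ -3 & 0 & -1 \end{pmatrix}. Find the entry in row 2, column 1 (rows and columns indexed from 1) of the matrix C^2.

Characteristic polynomial: r^3 - 4r^2 + r + 6 = (r - 3)(r - 2)(r + 1), so the eigenvalues are -1, 2, 3.
r=2: eigenvector (1, -2, -1).
r=3: eigenvector (0, 1, 0).
r=-1: eigenvector (0, -1, 1).
P = [[1, 0, 0], [-2, 1, -1], [-1, 0, 1]], D = diag(2, 3, -1), P⁻¹ = [[1, 0, 0], [3, 1, 1], [1, 0, 1]].
C² = P·diag(4, 9, 1)·P⁻¹ = [[4, 0, 0], [18, 9, 8], [-3, 0, 1]].
The requested entry is 18.

18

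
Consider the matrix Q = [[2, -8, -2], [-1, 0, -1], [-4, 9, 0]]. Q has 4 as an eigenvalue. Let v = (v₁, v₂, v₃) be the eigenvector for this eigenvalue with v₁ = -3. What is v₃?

Q − 4I = [[-2, -8, -2], [-1, -4, -1], [-4, 9, -4]].
Solving (Q − 4I)v = 0 gives the eigenspace spanned by (-3, 0, 3).
With v₁ = -3, v = (-3, 0, 3), so v₃ = 3.

3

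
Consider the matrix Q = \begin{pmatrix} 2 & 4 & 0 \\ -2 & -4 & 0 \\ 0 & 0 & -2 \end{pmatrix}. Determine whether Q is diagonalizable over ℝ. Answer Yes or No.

Yes

Characteristic polynomial: p(λ) = λ^3 + 4λ^2 + 4λ = λ(λ + 2)^2.
λ = -2 has algebraic multiplicity 2; rank(Q + 2I) = 1, so geometric multiplicity = 2.
Every eigenvalue has geometric = algebraic multiplicity, so Q is diagonalizable.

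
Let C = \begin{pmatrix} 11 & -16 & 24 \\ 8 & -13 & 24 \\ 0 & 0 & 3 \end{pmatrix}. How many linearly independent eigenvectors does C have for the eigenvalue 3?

2

C − 3I = [[8, -16, 24], [8, -16, 24], [0, 0, 0]].
This matrix has rank 1, so its null space has dimension 3 − 1 = 2.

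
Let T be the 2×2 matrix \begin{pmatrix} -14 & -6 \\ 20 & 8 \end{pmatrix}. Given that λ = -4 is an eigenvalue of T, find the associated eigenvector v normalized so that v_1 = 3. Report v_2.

-5

T + 4I = [[-10, -6], [20, 12]].
Solving (T + 4I)v = 0 gives the eigenspace spanned by (3, -5).
With v_1 = 3, v = (3, -5), so v_2 = -5.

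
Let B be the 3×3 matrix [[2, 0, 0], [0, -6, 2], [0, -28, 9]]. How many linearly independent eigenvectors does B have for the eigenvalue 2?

B − 2I = [[0, 0, 0], [0, -8, 2], [0, -28, 7]].
This matrix has rank 1, so its null space has dimension 3 − 1 = 2.

2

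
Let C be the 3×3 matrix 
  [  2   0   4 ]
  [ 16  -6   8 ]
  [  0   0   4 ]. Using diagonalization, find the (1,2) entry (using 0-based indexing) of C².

Characteristic polynomial: μ^3 - 28μ + 48 = (μ - 4)(μ - 2)(μ + 6), so the eigenvalues are -6, 2, 4.
μ=2: eigenvector (1, 2, 0).
μ=4: eigenvector (2, 4, 1).
μ=-6: eigenvector (0, 1, 0).
P = [[1, 2, 0], [2, 4, 1], [0, 1, 0]], D = diag(2, 4, -6), P⁻¹ = [[1, 0, -2], [0, 0, 1], [-2, 1, 0]].
C² = P·diag(4, 16, 36)·P⁻¹ = [[4, 0, 24], [-64, 36, 48], [0, 0, 16]].
The requested entry is 48.

48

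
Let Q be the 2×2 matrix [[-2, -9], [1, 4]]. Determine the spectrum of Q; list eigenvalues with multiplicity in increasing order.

Characteristic polynomial: p(μ) = μ^2 - 2μ + 1 = (μ - 1)^2.
Roots (with multiplicity): 1, 1.

1, 1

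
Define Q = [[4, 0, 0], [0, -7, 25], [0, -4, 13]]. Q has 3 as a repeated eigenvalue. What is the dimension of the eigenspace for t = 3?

1

Q − 3I = [[1, 0, 0], [0, -10, 25], [0, -4, 10]].
This matrix has rank 2, so its null space has dimension 3 − 2 = 1.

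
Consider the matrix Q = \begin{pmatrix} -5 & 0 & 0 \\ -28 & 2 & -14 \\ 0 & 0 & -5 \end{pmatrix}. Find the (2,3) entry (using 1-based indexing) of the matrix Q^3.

Characteristic polynomial: s^3 + 8s^2 + 5s - 50 = (s - 2)(s + 5)^2, so the eigenvalues are -5, -5, 2.
s=-5: eigenvector (1, 2, -1).
s=2: eigenvector (0, 1, 0).
s=-5: eigenvector (-2, -2, 3).
P = [[1, 0, -2], [2, 1, -2], [-1, 0, 3]], D = diag(-5, 2, -5), P⁻¹ = [[3, 0, 2], [-4, 1, -2], [1, 0, 1]].
Q³ = P·diag(-125, 8, -125)·P⁻¹ = [[-125, 0, 0], [-532, 8, -266], [0, 0, -125]].
The requested entry is -266.

-266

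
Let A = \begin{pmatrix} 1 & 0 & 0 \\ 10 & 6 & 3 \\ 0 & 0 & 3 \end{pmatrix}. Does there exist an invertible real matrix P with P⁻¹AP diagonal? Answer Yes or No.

Characteristic polynomial: p(r) = r^3 - 10r^2 + 27r - 18 = (r - 6)(r - 3)(r - 1).
All 3 eigenvalues are distinct, so A is diagonalizable.

Yes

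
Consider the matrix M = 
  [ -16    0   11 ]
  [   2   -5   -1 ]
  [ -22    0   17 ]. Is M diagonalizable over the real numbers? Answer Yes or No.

No

Characteristic polynomial: p(r) = r^3 + 4r^2 - 35r - 150 = (r - 6)(r + 5)^2.
r = -5 has algebraic multiplicity 2; rank(M + 5I) = 2, so geometric multiplicity = 1.
Geometric multiplicity < algebraic multiplicity, so M is not diagonalizable.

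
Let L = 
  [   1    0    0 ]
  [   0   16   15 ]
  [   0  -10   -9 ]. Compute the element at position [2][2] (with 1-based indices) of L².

Characteristic polynomial: r^3 - 8r^2 + 13r - 6 = (r - 6)(r - 1)^2, so the eigenvalues are 1, 1, 6.
r=1: eigenvector (1, -4, 4).
r=1: eigenvector (0, -1, 1).
r=6: eigenvector (0, 3, -2).
P = [[1, 0, 0], [-4, -1, 3], [4, 1, -2]], D = diag(1, 1, 6), P⁻¹ = [[1, 0, 0], [-4, 2, 3], [0, 1, 1]].
L² = P·diag(1, 1, 36)·P⁻¹ = [[1, 0, 0], [0, 106, 105], [0, -70, -69]].
The requested entry is 106.

106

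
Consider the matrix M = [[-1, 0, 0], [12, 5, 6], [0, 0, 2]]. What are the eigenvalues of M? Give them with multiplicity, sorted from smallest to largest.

Characteristic polynomial: p(s) = s^3 - 6s^2 + 3s + 10 = (s - 5)(s - 2)(s + 1).
Roots (with multiplicity): -1, 2, 5.

-1, 2, 5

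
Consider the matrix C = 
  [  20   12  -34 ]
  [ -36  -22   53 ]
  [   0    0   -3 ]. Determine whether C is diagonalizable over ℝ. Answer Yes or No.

Characteristic polynomial: p(r) = r^3 + 5r^2 - 2r - 24 = (r - 2)(r + 3)(r + 4).
All 3 eigenvalues are distinct, so C is diagonalizable.

Yes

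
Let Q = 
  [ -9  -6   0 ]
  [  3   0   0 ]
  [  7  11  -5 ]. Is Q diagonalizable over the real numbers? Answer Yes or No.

Yes

Characteristic polynomial: p(λ) = λ^3 + 14λ^2 + 63λ + 90 = (λ + 3)(λ + 5)(λ + 6).
All 3 eigenvalues are distinct, so Q is diagonalizable.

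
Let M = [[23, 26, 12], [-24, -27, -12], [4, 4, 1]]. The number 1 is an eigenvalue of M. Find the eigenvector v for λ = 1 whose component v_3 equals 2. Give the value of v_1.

M − 1I = [[22, 26, 12], [-24, -28, -12], [4, 4, 0]].
Solving (M − 1I)v = 0 gives the eigenspace spanned by (6, -6, 2).
With v_3 = 2, v = (6, -6, 2), so v_1 = 6.

6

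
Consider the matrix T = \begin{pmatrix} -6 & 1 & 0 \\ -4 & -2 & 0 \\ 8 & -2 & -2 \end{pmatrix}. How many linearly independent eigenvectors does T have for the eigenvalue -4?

T + 4I = [[-2, 1, 0], [-4, 2, 0], [8, -2, 2]].
This matrix has rank 2, so its null space has dimension 3 − 2 = 1.

1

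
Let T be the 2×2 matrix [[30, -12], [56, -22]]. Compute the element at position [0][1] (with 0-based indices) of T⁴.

Characteristic polynomial: μ^2 - 8μ + 12 = (μ - 6)(μ - 2), so the eigenvalues are 2, 6.
μ=2: eigenvector (3, 7).
μ=6: eigenvector (1, 2).
P = [[3, 1], [7, 2]], D = diag(2, 6), P⁻¹ = [[-2, 1], [7, -3]].
T⁴ = P·diag(16, 1296)·P⁻¹ = [[8976, -3840], [17920, -7664]].
The requested entry is -3840.

-3840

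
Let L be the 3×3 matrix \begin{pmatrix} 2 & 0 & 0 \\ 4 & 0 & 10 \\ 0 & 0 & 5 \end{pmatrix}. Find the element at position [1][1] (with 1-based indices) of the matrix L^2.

4

Characteristic polynomial: λ^3 - 7λ^2 + 10λ = λ(λ - 5)(λ - 2), so the eigenvalues are 0, 2, 5.
λ=2: eigenvector (1, 2, 0).
λ=0: eigenvector (0, 1, 0).
λ=5: eigenvector (0, 2, 1).
P = [[1, 0, 0], [2, 1, 2], [0, 0, 1]], D = diag(2, 0, 5), P⁻¹ = [[1, 0, 0], [-2, 1, -2], [0, 0, 1]].
L² = P·diag(4, 0, 25)·P⁻¹ = [[4, 0, 0], [8, 0, 50], [0, 0, 25]].
The requested entry is 4.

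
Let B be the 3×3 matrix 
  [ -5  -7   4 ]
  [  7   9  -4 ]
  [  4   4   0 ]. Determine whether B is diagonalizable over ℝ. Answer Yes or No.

No

Characteristic polynomial: p(s) = s^3 - 4s^2 + 4s = s(s - 2)^2.
s = 2 has algebraic multiplicity 2; rank(B − 2I) = 2, so geometric multiplicity = 1.
Geometric multiplicity < algebraic multiplicity, so B is not diagonalizable.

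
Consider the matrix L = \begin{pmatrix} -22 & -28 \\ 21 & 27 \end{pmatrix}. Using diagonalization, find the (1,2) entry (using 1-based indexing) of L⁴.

Characteristic polynomial: t^2 - 5t - 6 = (t - 6)(t + 1), so the eigenvalues are -1, 6.
t=-1: eigenvector (4, -3).
t=6: eigenvector (-1, 1).
P = [[4, -1], [-3, 1]], D = diag(-1, 6), P⁻¹ = [[1, 1], [3, 4]].
L⁴ = P·diag(1, 1296)·P⁻¹ = [[-3884, -5180], [3885, 5181]].
The requested entry is -5180.

-5180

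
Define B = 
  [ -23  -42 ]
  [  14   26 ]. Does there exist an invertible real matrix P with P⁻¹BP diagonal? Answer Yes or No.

Characteristic polynomial: p(μ) = μ^2 - 3μ - 10 = (μ - 5)(μ + 2).
All 2 eigenvalues are distinct, so B is diagonalizable.

Yes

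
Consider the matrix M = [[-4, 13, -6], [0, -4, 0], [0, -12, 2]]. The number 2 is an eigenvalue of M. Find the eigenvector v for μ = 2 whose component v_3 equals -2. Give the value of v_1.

M − 2I = [[-6, 13, -6], [0, -6, 0], [0, -12, 0]].
Solving (M − 2I)v = 0 gives the eigenspace spanned by (2, 0, -2).
With v_3 = -2, v = (2, 0, -2), so v_1 = 2.

2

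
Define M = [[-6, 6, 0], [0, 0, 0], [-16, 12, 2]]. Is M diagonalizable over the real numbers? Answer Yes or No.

Characteristic polynomial: p(r) = r^3 + 4r^2 - 12r = r(r - 2)(r + 6).
All 3 eigenvalues are distinct, so M is diagonalizable.

Yes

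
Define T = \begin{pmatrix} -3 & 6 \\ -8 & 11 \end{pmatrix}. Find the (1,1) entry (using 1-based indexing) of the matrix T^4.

Characteristic polynomial: λ^2 - 8λ + 15 = (λ - 5)(λ - 3), so the eigenvalues are 3, 5.
λ=3: eigenvector (1, 1).
λ=5: eigenvector (3, 4).
P = [[1, 3], [1, 4]], D = diag(3, 5), P⁻¹ = [[4, -3], [-1, 1]].
T⁴ = P·diag(81, 625)·P⁻¹ = [[-1551, 1632], [-2176, 2257]].
The requested entry is -1551.

-1551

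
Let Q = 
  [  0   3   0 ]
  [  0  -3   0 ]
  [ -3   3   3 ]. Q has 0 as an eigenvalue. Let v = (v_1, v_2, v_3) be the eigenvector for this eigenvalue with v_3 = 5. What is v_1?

Q = [[0, 3, 0], [0, -3, 0], [-3, 3, 3]].
Solving (Q)v = 0 gives the eigenspace spanned by (5, 0, 5).
With v_3 = 5, v = (5, 0, 5), so v_1 = 5.

5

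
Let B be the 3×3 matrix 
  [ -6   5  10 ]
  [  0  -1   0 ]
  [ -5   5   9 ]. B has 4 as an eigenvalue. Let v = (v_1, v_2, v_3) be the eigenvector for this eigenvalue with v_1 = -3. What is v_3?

-3

B − 4I = [[-10, 5, 10], [0, -5, 0], [-5, 5, 5]].
Solving (B − 4I)v = 0 gives the eigenspace spanned by (-3, 0, -3).
With v_1 = -3, v = (-3, 0, -3), so v_3 = -3.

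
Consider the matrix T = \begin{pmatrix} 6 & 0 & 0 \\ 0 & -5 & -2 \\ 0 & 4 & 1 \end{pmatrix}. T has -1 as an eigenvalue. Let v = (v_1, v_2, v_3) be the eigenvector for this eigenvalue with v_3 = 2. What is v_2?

-1

T + 1I = [[7, 0, 0], [0, -4, -2], [0, 4, 2]].
Solving (T + 1I)v = 0 gives the eigenspace spanned by (0, -1, 2).
With v_3 = 2, v = (0, -1, 2), so v_2 = -1.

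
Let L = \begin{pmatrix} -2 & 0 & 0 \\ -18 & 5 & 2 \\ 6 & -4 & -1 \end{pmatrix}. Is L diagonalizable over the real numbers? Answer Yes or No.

Yes

Characteristic polynomial: p(t) = t^3 - 2t^2 - 5t + 6 = (t - 3)(t - 1)(t + 2).
All 3 eigenvalues are distinct, so L is diagonalizable.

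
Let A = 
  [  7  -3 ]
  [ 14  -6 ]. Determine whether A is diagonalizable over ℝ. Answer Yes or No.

Characteristic polynomial: p(t) = t^2 - t = t(t - 1).
All 2 eigenvalues are distinct, so A is diagonalizable.

Yes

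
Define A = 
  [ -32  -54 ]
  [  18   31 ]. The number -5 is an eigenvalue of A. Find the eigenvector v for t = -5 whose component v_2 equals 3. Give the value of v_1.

A + 5I = [[-27, -54], [18, 36]].
Solving (A + 5I)v = 0 gives the eigenspace spanned by (-6, 3).
With v_2 = 3, v = (-6, 3), so v_1 = -6.

-6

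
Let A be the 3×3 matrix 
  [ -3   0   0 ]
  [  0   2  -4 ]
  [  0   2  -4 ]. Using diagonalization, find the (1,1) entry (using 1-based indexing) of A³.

Characteristic polynomial: s^3 + 5s^2 + 6s = s(s + 2)(s + 3), so the eigenvalues are -3, -2, 0.
s=-3: eigenvector (1, 0, 0).
s=0: eigenvector (0, 2, 1).
s=-2: eigenvector (0, 1, 1).
P = [[1, 0, 0], [0, 2, 1], [0, 1, 1]], D = diag(-3, 0, -2), P⁻¹ = [[1, 0, 0], [0, 1, -1], [0, -1, 2]].
A³ = P·diag(-27, 0, -8)·P⁻¹ = [[-27, 0, 0], [0, 8, -16], [0, 8, -16]].
The requested entry is -27.

-27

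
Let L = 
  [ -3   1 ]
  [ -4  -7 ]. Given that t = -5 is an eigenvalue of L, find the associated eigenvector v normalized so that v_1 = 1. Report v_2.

-2

L + 5I = [[2, 1], [-4, -2]].
Solving (L + 5I)v = 0 gives the eigenspace spanned by (1, -2).
With v_1 = 1, v = (1, -2), so v_2 = -2.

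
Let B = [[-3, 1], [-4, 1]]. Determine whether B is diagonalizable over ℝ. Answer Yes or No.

Characteristic polynomial: p(t) = t^2 + 2t + 1 = (t + 1)^2.
t = -1 has algebraic multiplicity 2; rank(B + 1I) = 1, so geometric multiplicity = 1.
Geometric multiplicity < algebraic multiplicity, so B is not diagonalizable.

No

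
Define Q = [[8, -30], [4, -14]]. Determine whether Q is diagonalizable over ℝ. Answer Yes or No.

Yes

Characteristic polynomial: p(r) = r^2 + 6r + 8 = (r + 2)(r + 4).
All 2 eigenvalues are distinct, so Q is diagonalizable.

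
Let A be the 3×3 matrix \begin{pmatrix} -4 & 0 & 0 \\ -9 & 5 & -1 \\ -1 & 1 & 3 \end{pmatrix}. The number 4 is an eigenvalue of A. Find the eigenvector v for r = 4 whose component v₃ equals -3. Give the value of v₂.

-3

A − 4I = [[-8, 0, 0], [-9, 1, -1], [-1, 1, -1]].
Solving (A − 4I)v = 0 gives the eigenspace spanned by (0, -3, -3).
With v₃ = -3, v = (0, -3, -3), so v₂ = -3.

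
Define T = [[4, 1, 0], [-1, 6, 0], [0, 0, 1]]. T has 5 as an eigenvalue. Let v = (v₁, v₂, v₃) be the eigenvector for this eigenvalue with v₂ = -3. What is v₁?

T − 5I = [[-1, 1, 0], [-1, 1, 0], [0, 0, -4]].
Solving (T − 5I)v = 0 gives the eigenspace spanned by (-3, -3, 0).
With v₂ = -3, v = (-3, -3, 0), so v₁ = -3.

-3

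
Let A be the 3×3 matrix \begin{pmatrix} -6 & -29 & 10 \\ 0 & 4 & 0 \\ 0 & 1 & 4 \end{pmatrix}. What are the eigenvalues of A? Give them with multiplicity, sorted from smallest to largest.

-6, 4, 4

Characteristic polynomial: p(r) = r^3 - 2r^2 - 32r + 96 = (r - 4)^2(r + 6).
Roots (with multiplicity): -6, 4, 4.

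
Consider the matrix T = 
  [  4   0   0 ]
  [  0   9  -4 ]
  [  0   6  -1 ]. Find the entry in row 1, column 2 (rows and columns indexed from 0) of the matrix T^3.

-196

Characteristic polynomial: r^3 - 12r^2 + 47r - 60 = (r - 5)(r - 4)(r - 3), so the eigenvalues are 3, 4, 5.
r=4: eigenvector (1, 0, 0).
r=5: eigenvector (0, 1, 1).
r=3: eigenvector (0, 2, 3).
P = [[1, 0, 0], [0, 1, 2], [0, 1, 3]], D = diag(4, 5, 3), P⁻¹ = [[1, 0, 0], [0, 3, -2], [0, -1, 1]].
T³ = P·diag(64, 125, 27)·P⁻¹ = [[64, 0, 0], [0, 321, -196], [0, 294, -169]].
The requested entry is -196.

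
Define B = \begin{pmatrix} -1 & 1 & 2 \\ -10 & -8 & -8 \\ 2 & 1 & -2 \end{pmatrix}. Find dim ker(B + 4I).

1

B + 4I = [[3, 1, 2], [-10, -4, -8], [2, 1, 2]].
This matrix has rank 2, so its null space has dimension 3 − 2 = 1.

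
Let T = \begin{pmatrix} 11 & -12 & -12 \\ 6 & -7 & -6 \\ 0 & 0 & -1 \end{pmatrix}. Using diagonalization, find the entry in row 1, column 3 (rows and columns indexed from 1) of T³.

Characteristic polynomial: μ^3 - 3μ^2 - 9μ - 5 = (μ - 5)(μ + 1)^2, so the eigenvalues are -1, -1, 5.
μ=5: eigenvector (2, 1, 0).
μ=-1: eigenvector (0, 1, -1).
μ=-1: eigenvector (1, 0, 1).
P = [[2, 0, 1], [1, 1, 0], [0, -1, 1]], D = diag(5, -1, -1), P⁻¹ = [[1, -1, -1], [-1, 2, 1], [-1, 2, 2]].
T³ = P·diag(125, -1, -1)·P⁻¹ = [[251, -252, -252], [126, -127, -126], [0, 0, -1]].
The requested entry is -252.

-252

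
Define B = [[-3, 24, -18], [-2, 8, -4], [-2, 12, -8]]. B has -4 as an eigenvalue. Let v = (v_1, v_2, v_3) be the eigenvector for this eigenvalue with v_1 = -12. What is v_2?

B + 4I = [[1, 24, -18], [-2, 12, -4], [-2, 12, -4]].
Solving (B + 4I)v = 0 gives the eigenspace spanned by (-12, -4, -6).
With v_1 = -12, v = (-12, -4, -6), so v_2 = -4.

-4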